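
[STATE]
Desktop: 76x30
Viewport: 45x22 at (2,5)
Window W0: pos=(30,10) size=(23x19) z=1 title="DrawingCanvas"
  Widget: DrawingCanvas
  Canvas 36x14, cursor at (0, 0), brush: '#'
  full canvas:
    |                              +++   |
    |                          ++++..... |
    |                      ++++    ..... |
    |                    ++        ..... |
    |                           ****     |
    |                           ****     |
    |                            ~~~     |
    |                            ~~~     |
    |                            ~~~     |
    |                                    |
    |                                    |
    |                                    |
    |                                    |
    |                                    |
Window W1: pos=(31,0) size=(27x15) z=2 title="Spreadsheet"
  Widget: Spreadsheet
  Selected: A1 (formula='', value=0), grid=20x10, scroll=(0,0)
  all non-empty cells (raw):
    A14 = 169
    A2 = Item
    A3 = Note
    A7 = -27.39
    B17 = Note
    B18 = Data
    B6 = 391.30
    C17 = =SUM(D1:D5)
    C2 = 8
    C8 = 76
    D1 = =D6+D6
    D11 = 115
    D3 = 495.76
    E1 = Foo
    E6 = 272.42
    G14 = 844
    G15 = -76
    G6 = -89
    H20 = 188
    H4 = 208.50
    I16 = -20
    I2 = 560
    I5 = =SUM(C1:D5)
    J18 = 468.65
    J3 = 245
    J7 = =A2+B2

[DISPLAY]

                             ┃---------------
                             ┃  1      [0]   
                             ┃  2 Item       
                             ┃  3 Note       
                             ┃  4        0   
                            ┏┃  5        0   
                            ┃┃  6        0  3
                            ┠┃  7   -27.39   
                            ┃┃  8        0   
                            ┃┗━━━━━━━━━━━━━━━
                            ┃                
                            ┃                
                            ┃                
                            ┃                
                            ┃                
                            ┃                
                            ┃                
                            ┃                
                            ┃                
                            ┃                
                            ┃                
                            ┃                


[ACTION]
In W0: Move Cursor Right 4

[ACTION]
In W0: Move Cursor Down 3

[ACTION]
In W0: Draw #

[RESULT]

                             ┃---------------
                             ┃  1      [0]   
                             ┃  2 Item       
                             ┃  3 Note       
                             ┃  4        0   
                            ┏┃  5        0   
                            ┃┃  6        0  3
                            ┠┃  7   -27.39   
                            ┃┃  8        0   
                            ┃┗━━━━━━━━━━━━━━━
                            ┃                
                            ┃    #           
                            ┃                
                            ┃                
                            ┃                
                            ┃                
                            ┃                
                            ┃                
                            ┃                
                            ┃                
                            ┃                
                            ┃                


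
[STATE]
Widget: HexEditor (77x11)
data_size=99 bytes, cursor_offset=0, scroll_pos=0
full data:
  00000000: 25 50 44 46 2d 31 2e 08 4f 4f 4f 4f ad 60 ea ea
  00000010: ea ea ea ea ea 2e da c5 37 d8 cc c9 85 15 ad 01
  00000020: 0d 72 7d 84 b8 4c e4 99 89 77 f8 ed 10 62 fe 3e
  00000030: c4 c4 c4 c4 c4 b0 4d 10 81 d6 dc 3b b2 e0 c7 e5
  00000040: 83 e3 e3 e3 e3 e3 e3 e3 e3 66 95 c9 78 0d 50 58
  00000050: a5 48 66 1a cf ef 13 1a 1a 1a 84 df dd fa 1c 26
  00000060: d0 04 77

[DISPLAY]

00000000  25 50 44 46 2d 31 2e 08  4f 4f 4f 4f ad 60 ea ea  |%PDF-1..OOOO.`..
00000010  ea ea ea ea ea 2e da c5  37 d8 cc c9 85 15 ad 01  |........7.......
00000020  0d 72 7d 84 b8 4c e4 99  89 77 f8 ed 10 62 fe 3e  |.r}..L...w...b.>
00000030  c4 c4 c4 c4 c4 b0 4d 10  81 d6 dc 3b b2 e0 c7 e5  |......M....;....
00000040  83 e3 e3 e3 e3 e3 e3 e3  e3 66 95 c9 78 0d 50 58  |.........f..x.PX
00000050  a5 48 66 1a cf ef 13 1a  1a 1a 84 df dd fa 1c 26  |.Hf............&
00000060  d0 04 77                                          |..w             
                                                                             
                                                                             
                                                                             
                                                                             


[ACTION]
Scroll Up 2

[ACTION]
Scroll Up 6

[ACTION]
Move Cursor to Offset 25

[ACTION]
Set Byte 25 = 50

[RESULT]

00000000  25 50 44 46 2d 31 2e 08  4f 4f 4f 4f ad 60 ea ea  |%PDF-1..OOOO.`..
00000010  ea ea ea ea ea 2e da c5  37 50 cc c9 85 15 ad 01  |........7P......
00000020  0d 72 7d 84 b8 4c e4 99  89 77 f8 ed 10 62 fe 3e  |.r}..L...w...b.>
00000030  c4 c4 c4 c4 c4 b0 4d 10  81 d6 dc 3b b2 e0 c7 e5  |......M....;....
00000040  83 e3 e3 e3 e3 e3 e3 e3  e3 66 95 c9 78 0d 50 58  |.........f..x.PX
00000050  a5 48 66 1a cf ef 13 1a  1a 1a 84 df dd fa 1c 26  |.Hf............&
00000060  d0 04 77                                          |..w             
                                                                             
                                                                             
                                                                             
                                                                             


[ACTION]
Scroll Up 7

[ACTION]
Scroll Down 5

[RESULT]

00000050  a5 48 66 1a cf ef 13 1a  1a 1a 84 df dd fa 1c 26  |.Hf............&
00000060  d0 04 77                                          |..w             
                                                                             
                                                                             
                                                                             
                                                                             
                                                                             
                                                                             
                                                                             
                                                                             
                                                                             


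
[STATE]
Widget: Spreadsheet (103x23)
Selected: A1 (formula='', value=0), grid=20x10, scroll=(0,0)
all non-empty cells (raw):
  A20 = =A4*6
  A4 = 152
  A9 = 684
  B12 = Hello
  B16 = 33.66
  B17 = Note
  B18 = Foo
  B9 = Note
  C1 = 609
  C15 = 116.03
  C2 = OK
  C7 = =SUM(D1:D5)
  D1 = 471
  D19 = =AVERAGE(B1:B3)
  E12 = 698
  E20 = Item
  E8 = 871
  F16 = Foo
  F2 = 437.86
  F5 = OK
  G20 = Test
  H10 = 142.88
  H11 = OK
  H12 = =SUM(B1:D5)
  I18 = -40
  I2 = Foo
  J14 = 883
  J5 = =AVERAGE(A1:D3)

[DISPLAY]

A1:                                                                                                    
       A       B       C       D       E       F       G       H       I       J                       
-------------------------------------------------------------------------------------------------------
  1      [0]       0     609     471       0       0       0       0       0       0                   
  2        0       0OK             0       0  437.86       0       0Foo            0                   
  3        0       0       0       0       0       0       0       0       0       0                   
  4      152       0       0       0       0       0       0       0       0       0                   
  5        0       0       0       0       0OK             0       0       0   98.18                   
  6        0       0       0       0       0       0       0       0       0       0                   
  7        0       0     471       0       0       0       0       0       0       0                   
  8        0       0       0       0     871       0       0       0       0       0                   
  9      684Note           0       0       0       0       0       0       0       0                   
 10        0       0       0       0       0       0       0  142.88       0       0                   
 11        0       0       0       0       0       0       0OK             0       0                   
 12        0Hello          0       0     698       0       0    1080       0       0                   
 13        0       0       0       0       0       0       0       0       0       0                   
 14        0       0       0       0       0       0       0       0       0     883                   
 15        0       0  116.03       0       0       0       0       0       0       0                   
 16        0   33.66       0       0       0Foo            0       0       0       0                   
 17        0Note           0       0       0       0       0       0       0       0                   
 18        0Foo            0       0       0       0       0       0     -40       0                   
 19        0       0       0       0       0       0       0       0       0       0                   
 20      912       0       0       0Item           0Test           0       0       0                   


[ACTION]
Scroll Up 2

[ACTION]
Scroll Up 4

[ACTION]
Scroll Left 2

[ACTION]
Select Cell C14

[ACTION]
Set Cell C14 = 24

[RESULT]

C14: 24                                                                                                
       A       B       C       D       E       F       G       H       I       J                       
-------------------------------------------------------------------------------------------------------
  1        0       0     609     471       0       0       0       0       0       0                   
  2        0       0OK             0       0  437.86       0       0Foo            0                   
  3        0       0       0       0       0       0       0       0       0       0                   
  4      152       0       0       0       0       0       0       0       0       0                   
  5        0       0       0       0       0OK             0       0       0   98.18                   
  6        0       0       0       0       0       0       0       0       0       0                   
  7        0       0     471       0       0       0       0       0       0       0                   
  8        0       0       0       0     871       0       0       0       0       0                   
  9      684Note           0       0       0       0       0       0       0       0                   
 10        0       0       0       0       0       0       0  142.88       0       0                   
 11        0       0       0       0       0       0       0OK             0       0                   
 12        0Hello          0       0     698       0       0    1080       0       0                   
 13        0       0       0       0       0       0       0       0       0       0                   
 14        0       0    [24]       0       0       0       0       0       0     883                   
 15        0       0  116.03       0       0       0       0       0       0       0                   
 16        0   33.66       0       0       0Foo            0       0       0       0                   
 17        0Note           0       0       0       0       0       0       0       0                   
 18        0Foo            0       0       0       0       0       0     -40       0                   
 19        0       0       0       0       0       0       0       0       0       0                   
 20      912       0       0       0Item           0Test           0       0       0                   


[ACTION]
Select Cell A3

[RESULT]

A3:                                                                                                    
       A       B       C       D       E       F       G       H       I       J                       
-------------------------------------------------------------------------------------------------------
  1        0       0     609     471       0       0       0       0       0       0                   
  2        0       0OK             0       0  437.86       0       0Foo            0                   
  3      [0]       0       0       0       0       0       0       0       0       0                   
  4      152       0       0       0       0       0       0       0       0       0                   
  5        0       0       0       0       0OK             0       0       0   98.18                   
  6        0       0       0       0       0       0       0       0       0       0                   
  7        0       0     471       0       0       0       0       0       0       0                   
  8        0       0       0       0     871       0       0       0       0       0                   
  9      684Note           0       0       0       0       0       0       0       0                   
 10        0       0       0       0       0       0       0  142.88       0       0                   
 11        0       0       0       0       0       0       0OK             0       0                   
 12        0Hello          0       0     698       0       0    1080       0       0                   
 13        0       0       0       0       0       0       0       0       0       0                   
 14        0       0      24       0       0       0       0       0       0     883                   
 15        0       0  116.03       0       0       0       0       0       0       0                   
 16        0   33.66       0       0       0Foo            0       0       0       0                   
 17        0Note           0       0       0       0       0       0       0       0                   
 18        0Foo            0       0       0       0       0       0     -40       0                   
 19        0       0       0       0       0       0       0       0       0       0                   
 20      912       0       0       0Item           0Test           0       0       0                   


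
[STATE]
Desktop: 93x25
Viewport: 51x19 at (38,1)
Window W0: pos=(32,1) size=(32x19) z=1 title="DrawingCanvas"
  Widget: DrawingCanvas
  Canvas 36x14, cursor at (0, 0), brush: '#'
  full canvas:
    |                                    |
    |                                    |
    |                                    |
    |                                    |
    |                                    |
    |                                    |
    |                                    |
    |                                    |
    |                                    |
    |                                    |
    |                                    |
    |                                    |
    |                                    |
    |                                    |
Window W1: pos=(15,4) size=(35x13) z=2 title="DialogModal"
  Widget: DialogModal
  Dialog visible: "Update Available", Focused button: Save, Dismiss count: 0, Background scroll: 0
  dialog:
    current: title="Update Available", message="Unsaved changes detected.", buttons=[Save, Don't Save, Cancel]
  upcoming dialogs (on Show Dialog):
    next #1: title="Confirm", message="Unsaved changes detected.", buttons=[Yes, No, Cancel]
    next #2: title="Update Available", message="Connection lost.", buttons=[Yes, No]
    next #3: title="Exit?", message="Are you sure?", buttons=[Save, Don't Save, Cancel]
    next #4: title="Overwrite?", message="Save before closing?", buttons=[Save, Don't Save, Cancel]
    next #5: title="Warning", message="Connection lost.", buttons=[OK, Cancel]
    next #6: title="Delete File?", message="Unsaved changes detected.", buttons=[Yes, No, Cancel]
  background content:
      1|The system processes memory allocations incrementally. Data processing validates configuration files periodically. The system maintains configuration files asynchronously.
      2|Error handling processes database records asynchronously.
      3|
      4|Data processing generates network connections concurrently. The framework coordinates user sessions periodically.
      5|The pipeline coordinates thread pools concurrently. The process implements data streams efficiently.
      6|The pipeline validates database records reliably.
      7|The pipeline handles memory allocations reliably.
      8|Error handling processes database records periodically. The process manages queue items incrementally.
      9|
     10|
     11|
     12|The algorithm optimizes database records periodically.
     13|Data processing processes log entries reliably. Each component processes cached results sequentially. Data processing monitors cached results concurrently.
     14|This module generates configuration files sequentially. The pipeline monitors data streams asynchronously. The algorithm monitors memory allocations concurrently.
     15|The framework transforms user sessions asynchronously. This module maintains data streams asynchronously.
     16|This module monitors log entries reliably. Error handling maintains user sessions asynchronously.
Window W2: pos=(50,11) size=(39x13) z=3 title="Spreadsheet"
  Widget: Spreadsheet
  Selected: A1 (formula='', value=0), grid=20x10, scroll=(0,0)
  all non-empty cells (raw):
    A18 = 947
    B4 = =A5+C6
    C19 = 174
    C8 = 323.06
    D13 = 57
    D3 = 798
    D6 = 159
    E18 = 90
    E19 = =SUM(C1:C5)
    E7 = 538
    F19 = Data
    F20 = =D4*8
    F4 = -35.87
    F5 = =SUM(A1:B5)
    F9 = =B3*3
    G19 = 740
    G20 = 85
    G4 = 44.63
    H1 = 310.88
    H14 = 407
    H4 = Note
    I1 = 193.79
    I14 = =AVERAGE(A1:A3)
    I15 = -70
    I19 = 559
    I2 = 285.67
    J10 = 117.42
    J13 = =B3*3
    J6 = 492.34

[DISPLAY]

━━━━━━━━━━━━━━━━━━━━━━━━━┓                         
ingCanvas                ┃                         
─────────────────────────┨                         
━━━━━━━━━━━┓             ┃                         
           ┃             ┃                         
───────────┨             ┃                         
emory alloc┃             ┃                         
es database┃             ┃                         
────────┐  ┃             ┃                         
ble     │rk┃             ┃                         
tected. │ p┃┏━━━━━━━━━━━━━━━━━━━━━━━━━━━━━━━━━━━━━┓
  Cancel│ r┃┃ Spreadsheet                         ┃
────────┘oc┃┠─────────────────────────────────────┨
es database┃┃A1:                                  ┃
           ┃┃       A       B       C       D     ┃
━━━━━━━━━━━┛┃-------------------------------------┃
            ┃  1      [0]       0       0       0 ┃
            ┃  2        0       0       0       0 ┃
━━━━━━━━━━━━┃  3        0       0       0     798 ┃


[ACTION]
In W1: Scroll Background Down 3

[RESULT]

━━━━━━━━━━━━━━━━━━━━━━━━━┓                         
ingCanvas                ┃                         
─────────────────────────┨                         
━━━━━━━━━━━┓             ┃                         
           ┃             ┃                         
───────────┨             ┃                         
tes network┃             ┃                         
es thread p┃             ┃                         
────────┐ r┃             ┃                         
ble     │oc┃             ┃                         
tected. │se┃┏━━━━━━━━━━━━━━━━━━━━━━━━━━━━━━━━━━━━━┓
  Cancel│  ┃┃ Spreadsheet                         ┃
────────┘  ┃┠─────────────────────────────────────┨
           ┃┃A1:                                  ┃
s database ┃┃       A       B       C       D     ┃
━━━━━━━━━━━┛┃-------------------------------------┃
            ┃  1      [0]       0       0       0 ┃
            ┃  2        0       0       0       0 ┃
━━━━━━━━━━━━┃  3        0       0       0     798 ┃


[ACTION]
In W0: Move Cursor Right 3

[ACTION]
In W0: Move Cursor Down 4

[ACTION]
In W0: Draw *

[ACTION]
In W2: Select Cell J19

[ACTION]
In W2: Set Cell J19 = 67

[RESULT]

━━━━━━━━━━━━━━━━━━━━━━━━━┓                         
ingCanvas                ┃                         
─────────────────────────┨                         
━━━━━━━━━━━┓             ┃                         
           ┃             ┃                         
───────────┨             ┃                         
tes network┃             ┃                         
es thread p┃             ┃                         
────────┐ r┃             ┃                         
ble     │oc┃             ┃                         
tected. │se┃┏━━━━━━━━━━━━━━━━━━━━━━━━━━━━━━━━━━━━━┓
  Cancel│  ┃┃ Spreadsheet                         ┃
────────┘  ┃┠─────────────────────────────────────┨
           ┃┃J19: 67                              ┃
s database ┃┃       A       B       C       D     ┃
━━━━━━━━━━━┛┃-------------------------------------┃
            ┃  1        0       0       0       0 ┃
            ┃  2        0       0       0       0 ┃
━━━━━━━━━━━━┃  3        0       0       0     798 ┃


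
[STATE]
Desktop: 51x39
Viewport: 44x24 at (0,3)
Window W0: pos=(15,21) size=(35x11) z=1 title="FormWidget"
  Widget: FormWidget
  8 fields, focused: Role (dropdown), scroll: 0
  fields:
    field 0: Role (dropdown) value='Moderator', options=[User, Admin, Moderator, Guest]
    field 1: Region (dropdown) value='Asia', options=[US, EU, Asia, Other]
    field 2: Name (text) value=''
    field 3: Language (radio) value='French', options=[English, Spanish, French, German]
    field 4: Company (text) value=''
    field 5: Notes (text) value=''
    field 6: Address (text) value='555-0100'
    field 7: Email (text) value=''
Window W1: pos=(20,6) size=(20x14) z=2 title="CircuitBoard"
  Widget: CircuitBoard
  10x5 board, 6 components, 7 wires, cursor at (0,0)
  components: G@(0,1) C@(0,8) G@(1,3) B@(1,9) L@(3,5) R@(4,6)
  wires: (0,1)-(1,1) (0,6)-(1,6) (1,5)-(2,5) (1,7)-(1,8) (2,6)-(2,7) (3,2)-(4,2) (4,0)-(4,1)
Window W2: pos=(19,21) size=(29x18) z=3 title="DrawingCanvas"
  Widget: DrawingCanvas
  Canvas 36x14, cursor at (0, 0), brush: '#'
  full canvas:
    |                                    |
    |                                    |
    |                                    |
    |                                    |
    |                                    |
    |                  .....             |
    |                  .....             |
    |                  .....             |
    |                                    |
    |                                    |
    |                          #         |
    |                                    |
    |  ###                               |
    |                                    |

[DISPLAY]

                                            
                                            
                                            
                    ┏━━━━━━━━━━━━━━━━━━┓    
                    ┃ CircuitBoard     ┃    
                    ┠──────────────────┨    
                    ┃   0 1 2 3 4 5 6 7┃    
                    ┃0  [.]  G         ┃    
                    ┃        │         ┃    
                    ┃1       ·       G ┃    
                    ┃                  ┃    
                    ┃2                 ┃    
                    ┃                  ┃    
                    ┃3           ·     ┃    
                    ┃            │     ┃    
                    ┃4   · ─ ·   ·     ┃    
                    ┗━━━━━━━━━━━━━━━━━━┛    
                                            
               ┏━━━┏━━━━━━━━━━━━━━━━━━━━━━━━
               ┃ Fo┃ DrawingCanvas          
               ┠───┠────────────────────────
               ┃> R┃+                       
               ┃  R┃                        
               ┃  N┃                        


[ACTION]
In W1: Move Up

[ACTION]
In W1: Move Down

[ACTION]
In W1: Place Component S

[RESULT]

                                            
                                            
                                            
                    ┏━━━━━━━━━━━━━━━━━━┓    
                    ┃ CircuitBoard     ┃    
                    ┠──────────────────┨    
                    ┃   0 1 2 3 4 5 6 7┃    
                    ┃0       G         ┃    
                    ┃        │         ┃    
                    ┃1  [S]  ·       G ┃    
                    ┃                  ┃    
                    ┃2                 ┃    
                    ┃                  ┃    
                    ┃3           ·     ┃    
                    ┃            │     ┃    
                    ┃4   · ─ ·   ·     ┃    
                    ┗━━━━━━━━━━━━━━━━━━┛    
                                            
               ┏━━━┏━━━━━━━━━━━━━━━━━━━━━━━━
               ┃ Fo┃ DrawingCanvas          
               ┠───┠────────────────────────
               ┃> R┃+                       
               ┃  R┃                        
               ┃  N┃                        


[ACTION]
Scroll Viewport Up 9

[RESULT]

                                            
                                            
                                            
                                            
                                            
                                            
                    ┏━━━━━━━━━━━━━━━━━━┓    
                    ┃ CircuitBoard     ┃    
                    ┠──────────────────┨    
                    ┃   0 1 2 3 4 5 6 7┃    
                    ┃0       G         ┃    
                    ┃        │         ┃    
                    ┃1  [S]  ·       G ┃    
                    ┃                  ┃    
                    ┃2                 ┃    
                    ┃                  ┃    
                    ┃3           ·     ┃    
                    ┃            │     ┃    
                    ┃4   · ─ ·   ·     ┃    
                    ┗━━━━━━━━━━━━━━━━━━┛    
                                            
               ┏━━━┏━━━━━━━━━━━━━━━━━━━━━━━━
               ┃ Fo┃ DrawingCanvas          
               ┠───┠────────────────────────


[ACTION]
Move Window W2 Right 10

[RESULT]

                                            
                                            
                                            
                                            
                                            
                                            
                    ┏━━━━━━━━━━━━━━━━━━┓    
                    ┃ CircuitBoard     ┃    
                    ┠──────────────────┨    
                    ┃   0 1 2 3 4 5 6 7┃    
                    ┃0       G         ┃    
                    ┃        │         ┃    
                    ┃1  [S]  ·       G ┃    
                    ┃                  ┃    
                    ┃2                 ┃    
                    ┃                  ┃    
                    ┃3           ·     ┃    
                    ┃            │     ┃    
                    ┃4   · ─ ·   ·     ┃    
                    ┗━━━━━━━━━━━━━━━━━━┛    
                                            
               ┏━━━━━━┏━━━━━━━━━━━━━━━━━━━━━
               ┃ FormW┃ DrawingCanvas       
               ┠──────┠─────────────────────


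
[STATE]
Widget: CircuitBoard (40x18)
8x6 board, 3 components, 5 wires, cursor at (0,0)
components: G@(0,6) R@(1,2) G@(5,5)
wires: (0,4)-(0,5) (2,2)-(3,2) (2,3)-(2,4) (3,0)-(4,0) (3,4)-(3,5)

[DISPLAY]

   0 1 2 3 4 5 6 7                      
0  [.]              · ─ ·   G           
                                        
1           R                           
                                        
2           ·   · ─ ·                   
            │                           
3   ·       ·       · ─ ·               
    │                                   
4   ·                                   
                                        
5                       G               
Cursor: (0,0)                           
                                        
                                        
                                        
                                        
                                        


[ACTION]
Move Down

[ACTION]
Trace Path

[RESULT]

   0 1 2 3 4 5 6 7                      
0                   · ─ ·   G           
                                        
1  [.]      R                           
                                        
2           ·   · ─ ·                   
            │                           
3   ·       ·       · ─ ·               
    │                                   
4   ·                                   
                                        
5                       G               
Cursor: (1,0)  Trace: No connections    
                                        
                                        
                                        
                                        
                                        


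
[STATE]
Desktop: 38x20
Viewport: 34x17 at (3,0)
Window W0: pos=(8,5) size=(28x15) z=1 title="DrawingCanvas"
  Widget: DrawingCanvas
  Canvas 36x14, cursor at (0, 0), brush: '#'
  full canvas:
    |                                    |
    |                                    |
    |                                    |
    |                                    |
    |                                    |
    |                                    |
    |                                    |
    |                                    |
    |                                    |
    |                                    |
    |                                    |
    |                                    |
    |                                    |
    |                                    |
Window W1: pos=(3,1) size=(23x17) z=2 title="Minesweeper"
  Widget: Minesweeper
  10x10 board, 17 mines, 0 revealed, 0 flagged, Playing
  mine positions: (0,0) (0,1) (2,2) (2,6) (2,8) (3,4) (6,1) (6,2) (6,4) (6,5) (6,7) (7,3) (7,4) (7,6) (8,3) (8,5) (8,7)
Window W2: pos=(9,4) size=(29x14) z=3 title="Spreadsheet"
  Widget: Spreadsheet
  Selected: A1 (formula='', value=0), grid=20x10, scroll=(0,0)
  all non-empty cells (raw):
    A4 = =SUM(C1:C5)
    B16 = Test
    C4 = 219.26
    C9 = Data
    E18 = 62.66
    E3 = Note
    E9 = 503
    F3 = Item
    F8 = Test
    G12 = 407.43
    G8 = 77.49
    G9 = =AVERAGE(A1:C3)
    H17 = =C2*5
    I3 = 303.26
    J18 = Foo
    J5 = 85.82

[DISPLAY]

                                  
┏━━━━━━━━━━━━━━━━━━━━━┓           
┃ Minesweeper         ┃           
┠─────────────────────┨           
┃■■■■■┏━━━━━━━━━━━━━━━━━━━━━━━━━━━
┃■■■■■┃ Spreadsheet               
┃■■■■■┠───────────────────────────
┃■■■■■┃A1:                        
┃■■■■■┃       A       B       C   
┃■■■■■┃---------------------------
┃■■■■■┃  1      [0]       0       
┃■■■■■┃  2        0       0       
┃■■■■■┃  3        0       0       
┃■■■■■┃  4   219.26       0  219.2
┃     ┃  5        0       0       
┃     ┃  6        0       0       
┃     ┃  7        0       0       


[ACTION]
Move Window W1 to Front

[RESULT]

                                  
┏━━━━━━━━━━━━━━━━━━━━━┓           
┃ Minesweeper         ┃           
┠─────────────────────┨           
┃■■■■■■■■■■           ┃━━━━━━━━━━━
┃■■■■■■■■■■           ┃           
┃■■■■■■■■■■           ┃───────────
┃■■■■■■■■■■           ┃           
┃■■■■■■■■■■           ┃       C   
┃■■■■■■■■■■           ┃-----------
┃■■■■■■■■■■           ┃   0       
┃■■■■■■■■■■           ┃   0       
┃■■■■■■■■■■           ┃   0       
┃■■■■■■■■■■           ┃   0  219.2
┃                     ┃   0       
┃                     ┃   0       
┃                     ┃   0       


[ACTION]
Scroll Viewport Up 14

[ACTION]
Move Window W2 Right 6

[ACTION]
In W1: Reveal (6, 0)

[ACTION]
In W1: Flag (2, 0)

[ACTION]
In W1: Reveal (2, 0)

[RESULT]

                                  
┏━━━━━━━━━━━━━━━━━━━━━┓           
┃ Minesweeper         ┃           
┠─────────────────────┨           
┃■■■■■■■■■■           ┃━━━━━━━━━━━
┃■■■■■■■■■■           ┃           
┃⚑■■■■■■■■■           ┃───────────
┃■■■■■■■■■■           ┃           
┃■■■■■■■■■■           ┃       C   
┃■■■■■■■■■■           ┃-----------
┃1■■■■■■■■■           ┃   0       
┃■■■■■■■■■■           ┃   0       
┃■■■■■■■■■■           ┃   0       
┃■■■■■■■■■■           ┃   0  219.2
┃                     ┃   0       
┃                     ┃   0       
┃                     ┃   0       


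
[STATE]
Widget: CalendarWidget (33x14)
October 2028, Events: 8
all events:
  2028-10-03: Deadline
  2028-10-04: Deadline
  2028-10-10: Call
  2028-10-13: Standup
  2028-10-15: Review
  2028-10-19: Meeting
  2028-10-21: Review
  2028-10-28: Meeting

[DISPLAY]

           October 2028          
Mo Tu We Th Fr Sa Su             
                   1             
 2  3*  4*  5  6  7  8           
 9 10* 11 12 13* 14 15*          
16 17 18 19* 20 21* 22           
23 24 25 26 27 28* 29            
30 31                            
                                 
                                 
                                 
                                 
                                 
                                 


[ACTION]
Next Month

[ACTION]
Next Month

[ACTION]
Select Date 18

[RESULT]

          December 2028          
Mo Tu We Th Fr Sa Su             
             1  2  3             
 4  5  6  7  8  9 10             
11 12 13 14 15 16 17             
[18] 19 20 21 22 23 24           
25 26 27 28 29 30 31             
                                 
                                 
                                 
                                 
                                 
                                 
                                 


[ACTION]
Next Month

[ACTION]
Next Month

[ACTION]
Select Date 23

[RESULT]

          February 2029          
Mo Tu We Th Fr Sa Su             
          1  2  3  4             
 5  6  7  8  9 10 11             
12 13 14 15 16 17 18             
19 20 21 22 [23] 24 25           
26 27 28                         
                                 
                                 
                                 
                                 
                                 
                                 
                                 


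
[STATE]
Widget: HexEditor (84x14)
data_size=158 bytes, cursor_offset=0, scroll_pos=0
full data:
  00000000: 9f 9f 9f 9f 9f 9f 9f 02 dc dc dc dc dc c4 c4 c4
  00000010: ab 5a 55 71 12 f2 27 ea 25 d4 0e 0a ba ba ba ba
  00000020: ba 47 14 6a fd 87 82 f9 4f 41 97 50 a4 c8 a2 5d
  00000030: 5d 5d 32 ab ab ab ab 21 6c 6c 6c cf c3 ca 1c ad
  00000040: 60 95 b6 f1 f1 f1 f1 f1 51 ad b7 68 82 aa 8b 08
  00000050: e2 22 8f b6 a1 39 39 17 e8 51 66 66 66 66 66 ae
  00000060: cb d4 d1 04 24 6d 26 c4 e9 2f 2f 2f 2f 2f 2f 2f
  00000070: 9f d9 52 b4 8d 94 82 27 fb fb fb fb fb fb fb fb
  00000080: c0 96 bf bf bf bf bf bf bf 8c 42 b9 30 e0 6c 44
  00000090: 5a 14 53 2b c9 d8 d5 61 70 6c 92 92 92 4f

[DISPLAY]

00000000  9F 9f 9f 9f 9f 9f 9f 02  dc dc dc dc dc c4 c4 c4  |................|      
00000010  ab 5a 55 71 12 f2 27 ea  25 d4 0e 0a ba ba ba ba  |.ZUq..'.%.......|      
00000020  ba 47 14 6a fd 87 82 f9  4f 41 97 50 a4 c8 a2 5d  |.G.j....OA.P...]|      
00000030  5d 5d 32 ab ab ab ab 21  6c 6c 6c cf c3 ca 1c ad  |]]2....!lll.....|      
00000040  60 95 b6 f1 f1 f1 f1 f1  51 ad b7 68 82 aa 8b 08  |`.......Q..h....|      
00000050  e2 22 8f b6 a1 39 39 17  e8 51 66 66 66 66 66 ae  |."...99..Qfffff.|      
00000060  cb d4 d1 04 24 6d 26 c4  e9 2f 2f 2f 2f 2f 2f 2f  |....$m&..///////|      
00000070  9f d9 52 b4 8d 94 82 27  fb fb fb fb fb fb fb fb  |..R....'........|      
00000080  c0 96 bf bf bf bf bf bf  bf 8c 42 b9 30 e0 6c 44  |..........B.0.lD|      
00000090  5a 14 53 2b c9 d8 d5 61  70 6c 92 92 92 4f        |Z.S+...apl...O  |      
                                                                                    
                                                                                    
                                                                                    
                                                                                    


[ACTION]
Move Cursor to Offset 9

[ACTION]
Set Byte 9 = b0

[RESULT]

00000000  9f 9f 9f 9f 9f 9f 9f 02  dc B0 dc dc dc c4 c4 c4  |................|      
00000010  ab 5a 55 71 12 f2 27 ea  25 d4 0e 0a ba ba ba ba  |.ZUq..'.%.......|      
00000020  ba 47 14 6a fd 87 82 f9  4f 41 97 50 a4 c8 a2 5d  |.G.j....OA.P...]|      
00000030  5d 5d 32 ab ab ab ab 21  6c 6c 6c cf c3 ca 1c ad  |]]2....!lll.....|      
00000040  60 95 b6 f1 f1 f1 f1 f1  51 ad b7 68 82 aa 8b 08  |`.......Q..h....|      
00000050  e2 22 8f b6 a1 39 39 17  e8 51 66 66 66 66 66 ae  |."...99..Qfffff.|      
00000060  cb d4 d1 04 24 6d 26 c4  e9 2f 2f 2f 2f 2f 2f 2f  |....$m&..///////|      
00000070  9f d9 52 b4 8d 94 82 27  fb fb fb fb fb fb fb fb  |..R....'........|      
00000080  c0 96 bf bf bf bf bf bf  bf 8c 42 b9 30 e0 6c 44  |..........B.0.lD|      
00000090  5a 14 53 2b c9 d8 d5 61  70 6c 92 92 92 4f        |Z.S+...apl...O  |      
                                                                                    
                                                                                    
                                                                                    
                                                                                    


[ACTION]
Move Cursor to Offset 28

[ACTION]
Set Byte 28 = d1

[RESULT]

00000000  9f 9f 9f 9f 9f 9f 9f 02  dc b0 dc dc dc c4 c4 c4  |................|      
00000010  ab 5a 55 71 12 f2 27 ea  25 d4 0e 0a D1 ba ba ba  |.ZUq..'.%.......|      
00000020  ba 47 14 6a fd 87 82 f9  4f 41 97 50 a4 c8 a2 5d  |.G.j....OA.P...]|      
00000030  5d 5d 32 ab ab ab ab 21  6c 6c 6c cf c3 ca 1c ad  |]]2....!lll.....|      
00000040  60 95 b6 f1 f1 f1 f1 f1  51 ad b7 68 82 aa 8b 08  |`.......Q..h....|      
00000050  e2 22 8f b6 a1 39 39 17  e8 51 66 66 66 66 66 ae  |."...99..Qfffff.|      
00000060  cb d4 d1 04 24 6d 26 c4  e9 2f 2f 2f 2f 2f 2f 2f  |....$m&..///////|      
00000070  9f d9 52 b4 8d 94 82 27  fb fb fb fb fb fb fb fb  |..R....'........|      
00000080  c0 96 bf bf bf bf bf bf  bf 8c 42 b9 30 e0 6c 44  |..........B.0.lD|      
00000090  5a 14 53 2b c9 d8 d5 61  70 6c 92 92 92 4f        |Z.S+...apl...O  |      
                                                                                    
                                                                                    
                                                                                    
                                                                                    
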